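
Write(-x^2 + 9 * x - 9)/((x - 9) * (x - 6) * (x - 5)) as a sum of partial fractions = 11/(4*(x - 5)) - 3/(x - 6) - 3/(4*(x - 9))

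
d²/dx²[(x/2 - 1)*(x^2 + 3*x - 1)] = 3*x + 1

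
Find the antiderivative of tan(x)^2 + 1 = tan(x) + C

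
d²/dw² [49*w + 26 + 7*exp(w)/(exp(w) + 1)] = (-7*exp(2*w) + 7*exp(w))/(exp(3*w) + 3*exp(2*w) + 3*exp(w) + 1)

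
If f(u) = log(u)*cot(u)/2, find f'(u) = (-u*log(u)/sin(u)^2 + 1/tan(u))/(2*u)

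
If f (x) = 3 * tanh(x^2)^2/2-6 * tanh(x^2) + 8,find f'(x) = 6*x*(sinh(x^2)/cosh(x^2) - 2)/cosh(x^2)^2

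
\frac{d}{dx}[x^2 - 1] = 2*x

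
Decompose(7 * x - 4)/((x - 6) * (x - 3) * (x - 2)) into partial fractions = 5/(2*(x - 2)) - 17/(3*(x - 3)) + 19/(6*(x - 6))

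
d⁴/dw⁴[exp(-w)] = exp(-w)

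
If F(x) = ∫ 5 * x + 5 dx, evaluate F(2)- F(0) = 20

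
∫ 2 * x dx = x^2 + C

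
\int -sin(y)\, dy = cos(y) + C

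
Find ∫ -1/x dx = -log(x) + C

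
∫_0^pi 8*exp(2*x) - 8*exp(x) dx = (-2 + 2*exp(pi))^2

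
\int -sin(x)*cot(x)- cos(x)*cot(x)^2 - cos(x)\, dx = cos(x)*cot(x) + C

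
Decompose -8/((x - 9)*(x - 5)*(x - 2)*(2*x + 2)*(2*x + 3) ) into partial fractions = -64/(1911*(2*x + 3)) + 1/(45*(x + 1)) - 4/(441*(x - 2)) + 1/(234*(x - 5)) - 1/(1470*(x - 9))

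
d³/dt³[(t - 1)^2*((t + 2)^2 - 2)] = 24*t + 12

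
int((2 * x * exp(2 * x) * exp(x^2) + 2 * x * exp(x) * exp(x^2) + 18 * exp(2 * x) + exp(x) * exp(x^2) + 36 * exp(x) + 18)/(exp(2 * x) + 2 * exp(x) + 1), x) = (6*(3*x + 2)*(exp(x) + 1) + exp(x*(x + 1)))/(exp(x) + 1) + C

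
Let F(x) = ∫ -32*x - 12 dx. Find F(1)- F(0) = -28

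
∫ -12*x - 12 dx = -6*x^2 - 12*x + C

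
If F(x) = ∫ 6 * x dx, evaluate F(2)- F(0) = 12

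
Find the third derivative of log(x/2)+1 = 2/x^3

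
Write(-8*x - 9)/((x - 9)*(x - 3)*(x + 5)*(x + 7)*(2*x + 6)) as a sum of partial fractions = 47/(2560*(x + 7)) - 31/(896*(x + 5)) + 5/(384*(x + 3)) + 11/(1920*(x - 3)) - 9/(3584*(x - 9))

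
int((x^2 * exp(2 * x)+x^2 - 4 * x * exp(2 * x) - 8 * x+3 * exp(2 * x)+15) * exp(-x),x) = 2*(x - 3)^2*sinh(x) + C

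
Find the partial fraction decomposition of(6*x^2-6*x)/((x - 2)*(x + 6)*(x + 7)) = 112/(3*(x + 7)) - 63/(2*(x + 6)) + 1/(6*(x - 2))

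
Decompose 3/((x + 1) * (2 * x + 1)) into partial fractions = 6/(2*x + 1) - 3/(x + 1)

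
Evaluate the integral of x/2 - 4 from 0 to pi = -16 + (-4 + pi/2)^2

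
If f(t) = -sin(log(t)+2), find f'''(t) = -(3*sin(log(t) + 2) + cos(log(t) + 2))/t^3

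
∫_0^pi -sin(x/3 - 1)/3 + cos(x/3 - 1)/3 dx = sqrt(2)*sin(pi/12 + 1)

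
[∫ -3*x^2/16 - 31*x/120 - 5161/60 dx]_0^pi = -4*(pi/4 + 5)^3 - 237*pi/20 + (pi/4 + 5)^2/3 + 18*pi^2/5 + 1475/3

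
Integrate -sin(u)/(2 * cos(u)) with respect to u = log(-cos(u))/2 + C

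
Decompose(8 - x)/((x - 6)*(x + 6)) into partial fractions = -7/(6*(x + 6)) + 1/(6*(x - 6))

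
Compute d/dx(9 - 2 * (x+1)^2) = -4*x - 4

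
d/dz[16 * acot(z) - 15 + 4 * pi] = -16/(z^2 + 1)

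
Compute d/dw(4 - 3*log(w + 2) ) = -3/(w + 2)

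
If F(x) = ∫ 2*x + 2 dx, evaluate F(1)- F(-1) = 4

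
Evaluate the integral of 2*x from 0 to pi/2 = pi^2/4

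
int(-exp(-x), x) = exp(-x) + C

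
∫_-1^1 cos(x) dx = 2*sin(1)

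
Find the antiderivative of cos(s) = sin(s) + C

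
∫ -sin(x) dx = cos(x) + C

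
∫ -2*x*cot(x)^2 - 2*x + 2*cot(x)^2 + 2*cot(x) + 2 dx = (2*x - 2)*cot(x) + C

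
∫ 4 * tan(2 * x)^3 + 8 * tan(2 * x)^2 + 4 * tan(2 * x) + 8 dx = (tan(2*x) + 2)^2 + C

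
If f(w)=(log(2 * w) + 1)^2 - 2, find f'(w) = (2*log(w) + 2*log(2) + 2)/w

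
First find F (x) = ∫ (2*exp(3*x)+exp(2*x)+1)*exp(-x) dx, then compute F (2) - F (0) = (1 + exp(2))*(-exp(-2) + exp(2))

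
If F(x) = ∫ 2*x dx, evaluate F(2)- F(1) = 3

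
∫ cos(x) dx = sin(x) + C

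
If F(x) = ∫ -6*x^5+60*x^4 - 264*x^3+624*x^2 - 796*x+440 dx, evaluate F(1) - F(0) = 195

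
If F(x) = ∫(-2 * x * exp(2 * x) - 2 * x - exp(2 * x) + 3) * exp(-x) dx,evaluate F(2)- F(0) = -3*exp(2) + 3*exp(-2)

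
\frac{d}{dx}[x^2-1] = 2*x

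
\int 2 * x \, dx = x^2 + C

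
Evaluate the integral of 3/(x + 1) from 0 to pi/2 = 3*log(1 + pi/2)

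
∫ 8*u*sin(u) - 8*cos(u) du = -8*u*cos(u) + C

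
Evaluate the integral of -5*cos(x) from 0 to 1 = -5*sin(1)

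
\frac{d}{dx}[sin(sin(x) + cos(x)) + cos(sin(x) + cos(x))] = 2*cos(x + pi/4)*cos(sqrt(2)*sin(x + pi/4) + pi/4)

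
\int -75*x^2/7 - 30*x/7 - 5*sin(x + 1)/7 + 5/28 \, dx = -25*x^3/7 - 15*x^2/7 + 5*x/28 + 5*cos(x + 1)/7 + C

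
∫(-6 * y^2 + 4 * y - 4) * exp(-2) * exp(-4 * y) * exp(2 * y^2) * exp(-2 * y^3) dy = exp(-2*y^3 + 2*y^2 - 4*y - 2) + C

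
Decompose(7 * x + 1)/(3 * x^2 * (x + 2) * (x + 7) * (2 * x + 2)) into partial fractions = -4/(735*(x + 7)) + 13/(120*(x + 2)) - 1/(6*(x + 1)) + 25/(392*x) + 1/(84*x^2)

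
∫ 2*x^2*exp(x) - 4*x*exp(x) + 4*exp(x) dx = 2*((x - 2)^2 + 2)*exp(x) + C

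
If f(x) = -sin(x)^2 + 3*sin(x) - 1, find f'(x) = -sin(2*x) + 3*cos(x)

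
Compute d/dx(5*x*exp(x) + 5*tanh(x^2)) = 5*x*exp(x) + 10*x/cosh(x^2)^2 + 5*exp(x)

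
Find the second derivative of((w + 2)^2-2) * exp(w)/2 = w^2*exp(w)/2 + 4*w*exp(w) + 6*exp(w)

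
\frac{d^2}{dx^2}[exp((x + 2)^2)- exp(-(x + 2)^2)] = (4*x^2*exp(2*x^2 + 8*x + 8) - 4*x^2 + 16*x*exp(2*x^2 + 8*x + 8) - 16*x + 18*exp(2*x^2 + 8*x + 8) - 14)*exp(-x^2 - 4*x - 4)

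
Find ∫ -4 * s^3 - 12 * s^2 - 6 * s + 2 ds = -s^4 - 4*s^3 - 3*s^2 + 2*s + C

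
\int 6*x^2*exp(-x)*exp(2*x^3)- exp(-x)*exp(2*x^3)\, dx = exp(x*(2*x^2 - 1)) + C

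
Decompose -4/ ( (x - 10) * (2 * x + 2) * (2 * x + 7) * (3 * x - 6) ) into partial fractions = 16/(4455*(2*x + 7)) - 2/(495*(x + 1)) + 1/(396*(x - 2)) - 1/(3564*(x - 10))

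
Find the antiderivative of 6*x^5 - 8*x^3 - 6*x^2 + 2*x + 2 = x^6 - 2*x^4 - 2*x^3 + x^2 + 2*x + C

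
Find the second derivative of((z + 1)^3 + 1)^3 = 72*z^7 + 504*z^6 + 1512*z^5 + 2610*z^4 + 2880*z^3 + 2052*z^2 + 882*z + 180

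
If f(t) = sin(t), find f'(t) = cos(t)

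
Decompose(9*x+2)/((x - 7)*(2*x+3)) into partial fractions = 23/(17*(2*x + 3)) + 65/(17*(x - 7))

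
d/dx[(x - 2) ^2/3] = 2*x/3 - 4/3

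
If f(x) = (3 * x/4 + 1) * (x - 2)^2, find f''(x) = 9*x/2 - 4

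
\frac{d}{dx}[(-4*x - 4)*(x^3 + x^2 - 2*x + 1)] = -16*x^3 - 24*x^2 + 8*x + 4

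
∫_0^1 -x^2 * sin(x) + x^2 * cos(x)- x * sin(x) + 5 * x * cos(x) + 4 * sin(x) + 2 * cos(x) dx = 1 + 3*cos(1) + 3*sin(1)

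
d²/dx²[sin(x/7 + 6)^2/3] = 2*cos(2*x/7 + 12)/147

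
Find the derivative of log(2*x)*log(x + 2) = (x*log(x) + x*log(x + 2) + x*log(2) + 2*log(x + 2))/(x^2 + 2*x)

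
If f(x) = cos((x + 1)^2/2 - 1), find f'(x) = -(x + 1)*sin(x^2/2 + x - 1/2)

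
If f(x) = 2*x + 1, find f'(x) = 2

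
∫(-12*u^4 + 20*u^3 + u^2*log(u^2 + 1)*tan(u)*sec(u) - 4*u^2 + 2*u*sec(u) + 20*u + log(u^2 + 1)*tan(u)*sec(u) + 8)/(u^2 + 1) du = 2*u*(-2*u^2 + 5*u + 4) + log(u^2 + 1)*sec(u) + C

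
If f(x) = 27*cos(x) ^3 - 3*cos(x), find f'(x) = 81*sin(x)^3 - 78*sin(x)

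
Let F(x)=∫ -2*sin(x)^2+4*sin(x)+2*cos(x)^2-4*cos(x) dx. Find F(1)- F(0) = -1 + (-2 + cos(1) + sin(1))^2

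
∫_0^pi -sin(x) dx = -2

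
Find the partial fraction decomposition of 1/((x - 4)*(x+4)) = -1/(8*(x + 4)) + 1/(8*(x - 4))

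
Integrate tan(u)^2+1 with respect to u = tan(u) + C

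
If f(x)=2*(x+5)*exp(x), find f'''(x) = 2*x*exp(x) + 16*exp(x)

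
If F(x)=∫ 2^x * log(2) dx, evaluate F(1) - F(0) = 1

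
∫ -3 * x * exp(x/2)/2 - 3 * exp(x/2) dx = -3*x*exp(x/2) + C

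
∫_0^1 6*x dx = 3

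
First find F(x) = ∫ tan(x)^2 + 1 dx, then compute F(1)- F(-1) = 2*tan(1)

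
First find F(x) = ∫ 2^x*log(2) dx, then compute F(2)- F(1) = 2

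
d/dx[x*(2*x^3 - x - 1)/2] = 4*x^3 - x - 1/2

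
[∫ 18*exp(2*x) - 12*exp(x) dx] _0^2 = -1 + (-2 + 3*exp(2))^2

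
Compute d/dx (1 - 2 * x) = -2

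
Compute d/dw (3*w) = 3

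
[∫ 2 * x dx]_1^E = -1 + exp(2)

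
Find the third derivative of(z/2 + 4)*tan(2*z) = 24*z*tan(2*z)^4 + 32*z*tan(2*z)^2 + 8*z + 192*tan(2*z)^4 + 12*tan(2*z)^3 + 256*tan(2*z)^2 + 12*tan(2*z) + 64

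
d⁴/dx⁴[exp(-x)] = exp(-x)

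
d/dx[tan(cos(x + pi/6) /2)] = -sin(x + pi/6)/(2*cos(cos(x + pi/6)/2)^2)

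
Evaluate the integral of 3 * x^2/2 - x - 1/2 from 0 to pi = -pi^2/2 - pi/2 + pi^3/2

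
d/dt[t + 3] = 1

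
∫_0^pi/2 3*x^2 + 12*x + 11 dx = -8 - pi/2 + (pi/2 + 2)^3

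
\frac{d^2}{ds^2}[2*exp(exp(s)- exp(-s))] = (2*exp(exp(s) - exp(-s)) - 2*exp(s + exp(s) - exp(-s)) + 4*exp(2*s + exp(s) - exp(-s)) + 2*exp(3*s + exp(s) - exp(-s)) + 2*exp(4*s + exp(s) - exp(-s)))*exp(-2*s)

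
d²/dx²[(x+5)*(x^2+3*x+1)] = 6*x + 16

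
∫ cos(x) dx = sin(x) + C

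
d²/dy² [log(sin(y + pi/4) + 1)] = -1/(sin(y + pi/4) + 1)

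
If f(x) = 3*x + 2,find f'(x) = 3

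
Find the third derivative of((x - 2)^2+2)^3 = 120*x^3 - 720*x^2 + 1584*x - 1248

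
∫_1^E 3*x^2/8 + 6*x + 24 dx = -729/8 + (E/2 + 4)^3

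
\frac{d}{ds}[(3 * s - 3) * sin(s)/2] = 3*s*cos(s)/2 + 3*sin(s)/2 - 3*cos(s)/2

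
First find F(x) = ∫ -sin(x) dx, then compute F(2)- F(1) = -cos(1) + cos(2)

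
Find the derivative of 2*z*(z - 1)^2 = 6*z^2 - 8*z + 2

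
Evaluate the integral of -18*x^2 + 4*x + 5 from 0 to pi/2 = (4 - 3*pi/2)*(1 + pi + pi^2/2) - 4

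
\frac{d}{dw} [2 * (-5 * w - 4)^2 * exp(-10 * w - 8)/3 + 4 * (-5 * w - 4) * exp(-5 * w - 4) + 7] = (-500*w^2 + 300*w*exp(5*w + 4) - 700*w + 180*exp(5*w + 4) - 240)*exp(-10*w - 8)/3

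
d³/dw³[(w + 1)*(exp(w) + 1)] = w*exp(w) + 4*exp(w)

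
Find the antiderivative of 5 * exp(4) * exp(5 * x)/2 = exp(5*x + 4)/2 + C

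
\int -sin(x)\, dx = cos(x) + C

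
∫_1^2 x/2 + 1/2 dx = 5/4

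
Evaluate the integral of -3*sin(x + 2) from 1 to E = 3*cos(2 + E) - 3*cos(3)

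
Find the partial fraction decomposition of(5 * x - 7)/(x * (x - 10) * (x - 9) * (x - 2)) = 3/(112*(x - 2)) - 38/(63*(x - 9)) + 43/(80*(x - 10)) + 7/(180*x)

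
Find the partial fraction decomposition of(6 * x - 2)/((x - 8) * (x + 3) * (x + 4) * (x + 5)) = 16/(13*(x + 5)) - 13/(6*(x + 4)) + 10/(11*(x + 3)) + 23/(858*(x - 8))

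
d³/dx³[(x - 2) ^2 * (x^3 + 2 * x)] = 60*x^2 - 96*x + 36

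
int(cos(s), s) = sin(s) + C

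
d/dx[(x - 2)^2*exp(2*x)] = 2*x^2*exp(2*x) - 6*x*exp(2*x) + 4*exp(2*x)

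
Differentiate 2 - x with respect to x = -1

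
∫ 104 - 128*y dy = -64*y^2 + 104*y + C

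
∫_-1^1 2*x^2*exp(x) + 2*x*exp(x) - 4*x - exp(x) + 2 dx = -5*exp(-1) + E + 4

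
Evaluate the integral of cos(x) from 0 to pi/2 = 1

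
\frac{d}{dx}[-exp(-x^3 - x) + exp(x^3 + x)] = (3*x^2*exp(2*x^3 + 2*x) + 3*x^2 + exp(2*x^3 + 2*x) + 1)*exp(-x^3 - x)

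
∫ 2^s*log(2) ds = 2^s + C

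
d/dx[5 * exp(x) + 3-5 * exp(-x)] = (5*exp(2*x) + 5)*exp(-x)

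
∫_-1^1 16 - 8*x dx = 32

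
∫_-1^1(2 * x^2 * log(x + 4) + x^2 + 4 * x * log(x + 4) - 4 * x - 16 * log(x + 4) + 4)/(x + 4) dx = -9*log(3) + log(5)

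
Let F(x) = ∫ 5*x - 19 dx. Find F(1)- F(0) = -33/2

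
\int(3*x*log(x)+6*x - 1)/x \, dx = (3*x - 1)*(log(x) + 1) + C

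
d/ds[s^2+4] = 2*s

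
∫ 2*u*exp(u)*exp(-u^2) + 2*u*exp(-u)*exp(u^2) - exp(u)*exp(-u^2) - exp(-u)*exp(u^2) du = 2*sinh(u*(u - 1)) + C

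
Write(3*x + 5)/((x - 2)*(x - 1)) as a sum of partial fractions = -8/(x - 1) + 11/(x - 2)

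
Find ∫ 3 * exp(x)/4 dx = 3*exp(x)/4 + C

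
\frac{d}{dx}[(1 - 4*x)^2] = 32*x - 8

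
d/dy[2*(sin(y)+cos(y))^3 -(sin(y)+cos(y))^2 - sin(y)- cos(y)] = 3*sqrt(2)*sin(3*y + pi/4) - 2*cos(2*y) + 2*sqrt(2)*cos(y + pi/4)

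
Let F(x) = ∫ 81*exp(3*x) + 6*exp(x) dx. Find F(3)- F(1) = -21*exp(3) - 6*E + 27*exp(9)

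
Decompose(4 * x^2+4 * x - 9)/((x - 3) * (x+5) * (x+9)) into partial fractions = 93/(16*(x + 9)) - 71/(32*(x + 5)) + 13/(32*(x - 3))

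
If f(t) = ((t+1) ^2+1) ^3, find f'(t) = 6*t^5 + 30*t^4 + 72*t^3 + 96*t^2 + 72*t + 24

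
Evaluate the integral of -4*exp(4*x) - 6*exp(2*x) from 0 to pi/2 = -exp(2*pi) - 3*exp(pi) + 4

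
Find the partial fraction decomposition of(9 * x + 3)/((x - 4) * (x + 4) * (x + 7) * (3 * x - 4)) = -81/(640*(3*x - 4)) + 4/(55*(x + 7)) - 11/(128*(x + 4)) + 39/(704*(x - 4))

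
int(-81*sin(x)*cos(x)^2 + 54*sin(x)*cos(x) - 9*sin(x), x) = (3*cos(x) - 1)^3 + C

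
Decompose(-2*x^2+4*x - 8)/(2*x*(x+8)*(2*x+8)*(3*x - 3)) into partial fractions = 7/(144*(x + 8)) - 7/(120*(x + 4)) - 1/(90*(x - 1)) + 1/(48*x)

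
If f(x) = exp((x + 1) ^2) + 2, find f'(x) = 2*x*exp(x^2 + 2*x + 1) + 2*exp(x^2 + 2*x + 1)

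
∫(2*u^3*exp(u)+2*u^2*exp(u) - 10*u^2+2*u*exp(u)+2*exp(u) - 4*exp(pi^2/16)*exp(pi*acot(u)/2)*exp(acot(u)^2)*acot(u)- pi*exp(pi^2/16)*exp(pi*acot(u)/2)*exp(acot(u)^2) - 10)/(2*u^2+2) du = u*exp(u) - 5*u + exp((4*acot(u) + pi)^2/16) + C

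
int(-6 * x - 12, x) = -3*x^2 - 12*x + C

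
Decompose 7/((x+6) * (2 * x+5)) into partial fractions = 2/(2*x + 5) - 1/(x + 6)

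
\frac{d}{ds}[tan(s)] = cos(s)^(-2)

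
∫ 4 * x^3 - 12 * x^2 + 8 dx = x^4 - 4*x^3 + 8*x + C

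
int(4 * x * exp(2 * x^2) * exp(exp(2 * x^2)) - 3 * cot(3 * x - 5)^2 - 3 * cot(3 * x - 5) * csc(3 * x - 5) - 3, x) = exp(exp(2*x^2)) + cot(3*x - 5) + csc(3*x - 5) + C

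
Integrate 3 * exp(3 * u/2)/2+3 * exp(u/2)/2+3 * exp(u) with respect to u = (exp(u/2) + 1)^3 + C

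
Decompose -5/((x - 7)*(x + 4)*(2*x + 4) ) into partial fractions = -5/(44*(x + 4)) + 5/(36*(x + 2)) - 5/(198*(x - 7))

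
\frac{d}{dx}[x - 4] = 1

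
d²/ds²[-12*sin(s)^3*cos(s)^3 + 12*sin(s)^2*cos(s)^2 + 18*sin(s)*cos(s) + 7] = -45*(1 - cos(2*s))^2*sin(2*s) + 48*(1 - cos(2*s))^2 - 9*(cos(2*s) + 1)^2*sin(2*s) + 36*sin(2*s) - 36*sin(4*s) + 96*cos(2*s) - 72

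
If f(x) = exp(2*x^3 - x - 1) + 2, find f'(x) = (6*x^2 - 1)*exp(2*x^3 - x - 1)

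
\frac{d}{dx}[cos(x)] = -sin(x)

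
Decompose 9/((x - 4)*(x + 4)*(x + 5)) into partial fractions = 1/(x + 5) - 9/(8*(x + 4)) + 1/(8*(x - 4))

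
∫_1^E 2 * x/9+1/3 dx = -4/9 + exp(2)/9 + E/3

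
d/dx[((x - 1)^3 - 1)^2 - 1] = 6*x^5 - 30*x^4 + 60*x^3 - 66*x^2 + 42*x - 12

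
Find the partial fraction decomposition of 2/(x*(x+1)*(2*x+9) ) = 8/(63*(2*x + 9)) - 2/(7*(x + 1)) + 2/(9*x)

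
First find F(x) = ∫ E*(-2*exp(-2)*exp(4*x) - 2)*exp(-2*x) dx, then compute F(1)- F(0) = -2*E + 2*exp(-1)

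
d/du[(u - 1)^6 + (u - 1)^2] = 6*u^5 - 30*u^4 + 60*u^3 - 60*u^2 + 32*u - 8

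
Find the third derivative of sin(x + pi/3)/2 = -cos(x + pi/3)/2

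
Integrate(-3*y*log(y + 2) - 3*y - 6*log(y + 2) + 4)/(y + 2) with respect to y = (4 - 3*y)*log(y + 2) + C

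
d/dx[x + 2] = 1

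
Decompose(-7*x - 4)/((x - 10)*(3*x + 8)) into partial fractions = -22/(19*(3*x + 8)) - 37/(19*(x - 10))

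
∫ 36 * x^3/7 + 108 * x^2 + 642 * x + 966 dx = 9*x^4/7 + 36*x^3 + 321*x^2 + 966*x + C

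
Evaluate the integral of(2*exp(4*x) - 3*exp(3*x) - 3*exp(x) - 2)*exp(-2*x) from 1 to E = -3*exp(E) - (E - exp(-1))^2 - 3*exp(-1) + 3*exp(-E) + 3*E + (-exp(-E) + exp(E))^2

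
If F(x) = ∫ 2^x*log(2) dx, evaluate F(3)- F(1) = 6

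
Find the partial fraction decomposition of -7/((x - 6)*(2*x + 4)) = 7/(16*(x + 2)) - 7/(16*(x - 6))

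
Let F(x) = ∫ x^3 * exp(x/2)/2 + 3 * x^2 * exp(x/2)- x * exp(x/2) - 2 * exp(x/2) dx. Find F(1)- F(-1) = -exp(1/2) - exp(-1/2)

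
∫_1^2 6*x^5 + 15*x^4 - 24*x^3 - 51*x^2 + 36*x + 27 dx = 28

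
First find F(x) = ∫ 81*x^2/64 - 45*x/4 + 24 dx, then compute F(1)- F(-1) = 1563/32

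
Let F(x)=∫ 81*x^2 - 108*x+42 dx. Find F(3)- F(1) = 354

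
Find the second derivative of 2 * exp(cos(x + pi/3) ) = 2*exp(cos(x + pi/3))*sin(x + pi/3)^2 - 2*exp(cos(x + pi/3))*cos(x + pi/3)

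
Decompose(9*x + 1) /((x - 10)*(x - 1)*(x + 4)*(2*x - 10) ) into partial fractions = 1/(36*(x + 4)) + 1/(36*(x - 1)) - 23/(180*(x - 5)) + 13/(180*(x - 10))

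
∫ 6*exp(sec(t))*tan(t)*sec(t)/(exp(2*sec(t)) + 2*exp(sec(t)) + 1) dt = 6*(2*exp(sec(t)) + 1)/(exp(sec(t)) + 1) + C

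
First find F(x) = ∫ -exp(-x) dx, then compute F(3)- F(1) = -exp(-1) + exp(-3)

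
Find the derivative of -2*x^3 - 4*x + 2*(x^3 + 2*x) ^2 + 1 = 12*x^5 + 32*x^3 - 6*x^2 + 16*x - 4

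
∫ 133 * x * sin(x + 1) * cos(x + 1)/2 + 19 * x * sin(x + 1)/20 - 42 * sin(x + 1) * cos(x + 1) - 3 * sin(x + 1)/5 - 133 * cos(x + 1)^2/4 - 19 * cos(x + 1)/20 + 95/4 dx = (12 - 19*x)*(35*cos(x + 1)^2 + cos(x + 1) - 25)/20 + C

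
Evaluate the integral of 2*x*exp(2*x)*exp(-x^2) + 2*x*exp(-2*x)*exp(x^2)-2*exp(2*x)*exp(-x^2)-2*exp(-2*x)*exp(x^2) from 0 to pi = -exp(-pi^2 + 2*pi) + exp(-2*pi + pi^2)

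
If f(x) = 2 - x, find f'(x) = -1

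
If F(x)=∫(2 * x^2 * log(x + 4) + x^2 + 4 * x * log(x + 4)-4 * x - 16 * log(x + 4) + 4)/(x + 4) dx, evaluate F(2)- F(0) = -8*log(2)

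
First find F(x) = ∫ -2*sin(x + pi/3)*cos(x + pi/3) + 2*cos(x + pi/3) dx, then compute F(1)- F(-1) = -sqrt(3)*sin(2)/2 + 2*sin(1)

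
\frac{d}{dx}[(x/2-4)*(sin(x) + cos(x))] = -x*sin(x)/2 + x*cos(x)/2 + 9*sin(x)/2 - 7*cos(x)/2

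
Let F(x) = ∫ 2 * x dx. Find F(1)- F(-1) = 0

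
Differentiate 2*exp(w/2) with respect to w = exp(w/2)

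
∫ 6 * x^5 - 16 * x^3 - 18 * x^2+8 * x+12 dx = x^6 - 4*x^4 - 6*x^3 + 4*x^2 + 12*x + C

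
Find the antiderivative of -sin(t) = cos(t) + C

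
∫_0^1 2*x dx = 1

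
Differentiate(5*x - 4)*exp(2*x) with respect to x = 10*x*exp(2*x) - 3*exp(2*x)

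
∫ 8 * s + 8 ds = 4*s^2 + 8*s + C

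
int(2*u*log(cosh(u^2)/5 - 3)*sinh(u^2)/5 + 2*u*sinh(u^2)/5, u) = (cosh(u^2) - 15)*log(cosh(u^2)/5 - 3)/5 + C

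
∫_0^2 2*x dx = 4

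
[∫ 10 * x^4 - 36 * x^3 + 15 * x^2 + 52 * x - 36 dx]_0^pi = -8 + (-2 + pi)^3*(-1 + 3*pi + 2*pi^2)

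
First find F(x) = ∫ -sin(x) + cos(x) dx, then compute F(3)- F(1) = cos(3) - sin(1) - cos(1) + sin(3)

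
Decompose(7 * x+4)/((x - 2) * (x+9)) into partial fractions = 59/(11*(x + 9)) + 18/(11*(x - 2))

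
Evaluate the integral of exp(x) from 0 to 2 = -1 + exp(2)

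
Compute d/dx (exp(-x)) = -exp(-x)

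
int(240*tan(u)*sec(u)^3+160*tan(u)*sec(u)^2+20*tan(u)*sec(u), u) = 20*(cos(u) + 2)^2/cos(u)^3 + C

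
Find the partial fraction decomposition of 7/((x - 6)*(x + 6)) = -7/(12*(x + 6)) + 7/(12*(x - 6))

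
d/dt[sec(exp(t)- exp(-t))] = (exp(2*t)*tan(exp(t) - exp(-t))*sec(exp(t) - exp(-t)) + tan(exp(t) - exp(-t))*sec(exp(t) - exp(-t)))*exp(-t)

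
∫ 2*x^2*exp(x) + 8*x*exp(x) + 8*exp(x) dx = 2*(x^2 + 2*x + 2)*exp(x) + C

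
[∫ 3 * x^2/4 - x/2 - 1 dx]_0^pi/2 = -pi/2 - pi^2/16 + pi^3/32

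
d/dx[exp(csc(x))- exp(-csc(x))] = -(exp(2/sin(x)) + 1)*exp(-csc(x))*cos(x)/sin(x)^2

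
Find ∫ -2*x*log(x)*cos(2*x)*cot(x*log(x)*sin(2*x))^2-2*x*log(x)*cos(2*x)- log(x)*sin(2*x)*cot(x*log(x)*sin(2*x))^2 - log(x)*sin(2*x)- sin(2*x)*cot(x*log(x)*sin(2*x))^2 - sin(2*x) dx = cot(x*log(x)*sin(2*x)) + C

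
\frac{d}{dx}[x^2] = 2*x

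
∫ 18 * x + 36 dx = 9*x^2 + 36*x + C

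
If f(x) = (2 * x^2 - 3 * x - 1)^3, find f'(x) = 48*x^5 - 180*x^4 + 168*x^3 + 27*x^2 - 42*x - 9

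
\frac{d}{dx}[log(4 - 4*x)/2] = 1/(2*x - 2)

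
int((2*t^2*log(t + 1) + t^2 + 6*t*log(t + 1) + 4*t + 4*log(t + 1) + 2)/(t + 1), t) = ((t + 2)^2 - 2)*log(t + 1) + C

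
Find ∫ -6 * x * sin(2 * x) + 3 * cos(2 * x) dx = 3*x*cos(2*x) + C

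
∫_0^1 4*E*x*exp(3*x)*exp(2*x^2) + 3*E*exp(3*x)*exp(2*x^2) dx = -E + exp(6)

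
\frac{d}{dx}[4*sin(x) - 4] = 4*cos(x)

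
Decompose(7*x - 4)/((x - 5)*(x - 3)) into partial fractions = -17/(2*(x - 3)) + 31/(2*(x - 5))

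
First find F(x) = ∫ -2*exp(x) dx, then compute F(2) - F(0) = 2 - 2*exp(2)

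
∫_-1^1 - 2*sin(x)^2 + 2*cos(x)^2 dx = 2*sin(2)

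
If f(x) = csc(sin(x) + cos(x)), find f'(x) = -sqrt(2)*cos(sqrt(2)*sin(x + pi/4))*cos(x + pi/4)/sin(sqrt(2)*sin(x + pi/4))^2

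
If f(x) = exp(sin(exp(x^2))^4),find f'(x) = 8*x*exp(x^2 + sin(exp(x^2))^4)*sin(exp(x^2))^3*cos(exp(x^2))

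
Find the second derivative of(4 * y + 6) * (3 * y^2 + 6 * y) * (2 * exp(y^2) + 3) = 96*y^5*exp(y^2) + 336*y^4*exp(y^2) + 624*y^3*exp(y^2) + 840*y^2*exp(y^2) + 576*y*exp(y^2) + 216*y + 168*exp(y^2) + 252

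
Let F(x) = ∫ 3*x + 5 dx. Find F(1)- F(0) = 13/2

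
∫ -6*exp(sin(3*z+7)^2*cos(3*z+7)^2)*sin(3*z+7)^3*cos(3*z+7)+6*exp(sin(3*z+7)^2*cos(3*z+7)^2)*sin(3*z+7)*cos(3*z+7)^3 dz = exp(sin(3*z + 7)^2*cos(3*z + 7)^2) + C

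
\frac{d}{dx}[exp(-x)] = -exp(-x)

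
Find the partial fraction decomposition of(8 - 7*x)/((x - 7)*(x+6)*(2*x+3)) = -74/(153*(2*x + 3)) + 50/(117*(x + 6)) - 41/(221*(x - 7))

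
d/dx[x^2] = 2*x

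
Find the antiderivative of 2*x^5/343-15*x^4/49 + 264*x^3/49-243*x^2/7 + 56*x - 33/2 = x^6/1029 - 3*x^5/49 + 66*x^4/49 - 81*x^3/7 + 28*x^2 - 33*x/2 + C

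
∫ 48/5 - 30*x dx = -15*x^2 + 48*x/5 + C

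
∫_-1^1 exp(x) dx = E - exp(-1)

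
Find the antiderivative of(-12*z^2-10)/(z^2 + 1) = -12*z - 2*acot(z) + C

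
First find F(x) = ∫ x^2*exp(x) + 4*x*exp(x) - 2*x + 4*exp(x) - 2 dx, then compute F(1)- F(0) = -5 + 5*E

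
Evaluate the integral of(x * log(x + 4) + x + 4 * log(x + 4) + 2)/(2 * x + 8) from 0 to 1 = -log(4) + 3*log(5)/2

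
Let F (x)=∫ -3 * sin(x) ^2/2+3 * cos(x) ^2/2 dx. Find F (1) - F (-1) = 3*sin(2)/2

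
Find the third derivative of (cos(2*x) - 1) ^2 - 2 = -16*sin(2*x) + 32*sin(4*x)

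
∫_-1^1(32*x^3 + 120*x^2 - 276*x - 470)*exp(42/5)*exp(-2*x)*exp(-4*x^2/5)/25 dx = -48*exp(48/5)/5 + 28*exp(28/5)/5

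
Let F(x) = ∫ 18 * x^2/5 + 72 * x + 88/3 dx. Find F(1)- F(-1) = 916/15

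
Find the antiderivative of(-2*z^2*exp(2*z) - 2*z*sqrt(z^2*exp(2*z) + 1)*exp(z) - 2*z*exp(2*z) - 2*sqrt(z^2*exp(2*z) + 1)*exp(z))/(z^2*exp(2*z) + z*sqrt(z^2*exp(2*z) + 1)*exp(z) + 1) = -2*log(z*exp(z) + sqrt(z^2*exp(2*z) + 1)) + C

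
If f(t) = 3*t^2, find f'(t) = 6*t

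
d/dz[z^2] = 2*z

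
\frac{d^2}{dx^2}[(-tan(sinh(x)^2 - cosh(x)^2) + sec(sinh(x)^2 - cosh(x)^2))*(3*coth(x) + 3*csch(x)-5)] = -3*(tan(sinh(x)^2 - cosh(x)^2) - sec(sinh(x)^2 - cosh(x)^2))*(cosh(x) + 1)^2/sinh(x)^3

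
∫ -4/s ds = -4*log(s) + C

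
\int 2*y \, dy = y^2 + C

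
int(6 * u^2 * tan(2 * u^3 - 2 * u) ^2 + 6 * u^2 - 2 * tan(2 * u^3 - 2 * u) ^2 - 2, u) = tan(2*u*(u^2 - 1)) + C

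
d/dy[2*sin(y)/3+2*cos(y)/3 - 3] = -2*sin(y)/3 + 2*cos(y)/3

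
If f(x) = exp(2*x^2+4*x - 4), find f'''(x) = 64*x^3*exp(2*x^2 + 4*x - 4) + 192*x^2*exp(2*x^2 + 4*x - 4) + 240*x*exp(2*x^2 + 4*x - 4) + 112*exp(2*x^2 + 4*x - 4)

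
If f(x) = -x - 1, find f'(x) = -1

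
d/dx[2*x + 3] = 2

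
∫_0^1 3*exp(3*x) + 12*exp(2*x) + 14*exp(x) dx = -29 + 2*E + (2 + E)^3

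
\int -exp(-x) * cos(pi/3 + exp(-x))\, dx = sin(pi/3 + exp(-x)) + C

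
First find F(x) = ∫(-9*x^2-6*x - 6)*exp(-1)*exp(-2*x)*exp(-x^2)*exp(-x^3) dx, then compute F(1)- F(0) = -3*exp(-1) + 3*exp(-5)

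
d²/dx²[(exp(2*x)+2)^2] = 16*exp(4*x) + 16*exp(2*x)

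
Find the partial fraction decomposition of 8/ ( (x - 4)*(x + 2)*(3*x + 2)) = -9/(7*(3*x + 2)) + 1/(3*(x + 2)) + 2/(21*(x - 4))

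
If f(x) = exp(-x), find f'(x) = -exp(-x)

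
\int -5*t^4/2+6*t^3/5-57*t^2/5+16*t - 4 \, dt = -t^5/2 + 3*t^4/10 - 19*t^3/5 + 8*t^2 - 4*t + C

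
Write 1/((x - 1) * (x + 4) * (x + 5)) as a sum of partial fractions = 1/(6*(x + 5)) - 1/(5*(x + 4)) + 1/(30*(x - 1))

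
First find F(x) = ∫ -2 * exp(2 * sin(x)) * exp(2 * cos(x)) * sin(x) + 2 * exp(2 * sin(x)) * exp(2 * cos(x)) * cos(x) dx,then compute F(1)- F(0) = -exp(2) + exp(2*cos(1) + 2*sin(1))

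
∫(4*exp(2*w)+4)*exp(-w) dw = 8*sinh(w) + C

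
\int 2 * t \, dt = t^2 + C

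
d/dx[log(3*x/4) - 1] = 1/x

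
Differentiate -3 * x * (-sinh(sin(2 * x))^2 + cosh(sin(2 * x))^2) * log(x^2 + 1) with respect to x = -3*(x^2*log(x^2 + 1) + 2*x^2 + log(x^2 + 1))/(x^2 + 1)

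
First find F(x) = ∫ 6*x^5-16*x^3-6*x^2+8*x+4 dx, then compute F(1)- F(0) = 3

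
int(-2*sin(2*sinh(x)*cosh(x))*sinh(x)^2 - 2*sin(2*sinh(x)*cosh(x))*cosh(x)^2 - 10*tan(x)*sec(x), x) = cos(sinh(2*x)) - 10*sec(x) + C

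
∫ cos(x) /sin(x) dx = log(-sin(x)) + C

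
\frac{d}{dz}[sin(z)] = cos(z)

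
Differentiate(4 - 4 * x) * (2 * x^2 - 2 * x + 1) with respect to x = -24*x^2 + 32*x - 12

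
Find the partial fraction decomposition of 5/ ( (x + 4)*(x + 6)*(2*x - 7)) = 4/(57*(2*x - 7)) + 5/(38*(x + 6)) - 1/(6*(x + 4))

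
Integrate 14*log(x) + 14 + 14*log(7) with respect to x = 14*x*log(7*x) + C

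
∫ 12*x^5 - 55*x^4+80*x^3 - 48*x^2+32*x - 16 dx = 2*x^6 - 11*x^5 + 20*x^4 - 16*x^3 + 16*x^2 - 16*x + C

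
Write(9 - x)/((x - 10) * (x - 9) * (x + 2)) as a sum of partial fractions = 1/(12*(x + 2)) - 1/(12*(x - 10))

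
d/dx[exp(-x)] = -exp(-x)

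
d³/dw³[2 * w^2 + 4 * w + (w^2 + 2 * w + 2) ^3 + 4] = 120*w^3 + 360*w^2 + 432*w + 192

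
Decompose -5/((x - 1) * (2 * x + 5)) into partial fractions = 10/(7*(2*x + 5)) - 5/(7*(x - 1))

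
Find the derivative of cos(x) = -sin(x)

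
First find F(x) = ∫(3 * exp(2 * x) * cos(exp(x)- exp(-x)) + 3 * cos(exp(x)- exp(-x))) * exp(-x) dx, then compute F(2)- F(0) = -3*sin(-exp(2) + exp(-2))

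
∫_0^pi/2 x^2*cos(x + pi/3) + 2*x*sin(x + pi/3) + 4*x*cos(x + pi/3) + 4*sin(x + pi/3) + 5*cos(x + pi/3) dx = -5*sqrt(3)/2 + 1/2 + (pi/2 + 2)^2/2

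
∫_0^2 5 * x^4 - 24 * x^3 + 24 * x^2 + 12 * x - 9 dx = 6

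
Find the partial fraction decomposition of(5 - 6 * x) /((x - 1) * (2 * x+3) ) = -28/(5*(2*x + 3)) - 1/(5*(x - 1))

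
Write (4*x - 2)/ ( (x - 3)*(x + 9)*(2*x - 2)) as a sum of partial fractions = -19/(120*(x + 9)) - 1/(20*(x - 1)) + 5/(24*(x - 3))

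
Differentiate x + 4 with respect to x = 1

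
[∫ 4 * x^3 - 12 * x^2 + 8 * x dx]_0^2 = 0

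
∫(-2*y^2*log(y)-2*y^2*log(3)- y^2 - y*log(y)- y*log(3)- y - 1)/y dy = -(y^2 + y + 1)*log(3*y) + C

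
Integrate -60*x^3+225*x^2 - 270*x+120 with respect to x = -15*x^4 + 75*x^3 - 135*x^2 + 120*x + C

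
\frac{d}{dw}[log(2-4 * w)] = 2/(2*w - 1)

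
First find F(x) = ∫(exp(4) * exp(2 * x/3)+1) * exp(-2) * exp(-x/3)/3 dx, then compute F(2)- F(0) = -exp(2) - exp(-8/3) + exp(-2) + exp(8/3)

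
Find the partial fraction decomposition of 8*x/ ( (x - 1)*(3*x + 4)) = 32/(7*(3*x + 4)) + 8/(7*(x - 1))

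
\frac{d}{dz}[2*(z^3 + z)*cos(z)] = -2*z^3*sin(z) + 6*z^2*cos(z) - 2*z*sin(z) + 2*cos(z)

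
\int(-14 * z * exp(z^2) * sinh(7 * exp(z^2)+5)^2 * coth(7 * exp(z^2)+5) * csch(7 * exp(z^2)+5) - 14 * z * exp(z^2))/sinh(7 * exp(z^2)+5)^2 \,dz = coth(7*exp(z^2) + 5) + csch(7*exp(z^2) + 5) + C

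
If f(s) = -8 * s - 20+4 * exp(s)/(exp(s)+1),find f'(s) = (-8*exp(2*s) - 12*exp(s) - 8)/(exp(2*s) + 2*exp(s) + 1)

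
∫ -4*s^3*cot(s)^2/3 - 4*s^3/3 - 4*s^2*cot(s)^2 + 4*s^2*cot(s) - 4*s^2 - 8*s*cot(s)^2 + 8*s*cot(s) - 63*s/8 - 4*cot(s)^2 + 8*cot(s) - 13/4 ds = s^2/16 + 3*s/4 + (4*s^3/3 + 4*s^2 + 8*s + 4)*cot(s) + C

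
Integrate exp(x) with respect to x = exp(x) + C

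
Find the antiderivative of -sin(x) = cos(x) + C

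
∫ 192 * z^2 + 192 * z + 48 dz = 64*z^3 + 96*z^2 + 48*z + C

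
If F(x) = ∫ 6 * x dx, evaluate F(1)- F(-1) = 0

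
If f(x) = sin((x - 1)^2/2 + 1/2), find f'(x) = (x - 1)*cos(x^2/2 - x + 1)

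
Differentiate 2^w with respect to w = 2^w*log(2)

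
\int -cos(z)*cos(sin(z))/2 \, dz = -sin(sin(z))/2 + C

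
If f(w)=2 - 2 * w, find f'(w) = -2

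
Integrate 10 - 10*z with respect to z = -5*z^2 + 10*z + C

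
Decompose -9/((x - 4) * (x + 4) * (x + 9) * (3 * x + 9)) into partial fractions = 1/(130*(x + 9)) - 3/(40*(x + 4)) + 1/(14*(x + 3)) - 3/(728*(x - 4))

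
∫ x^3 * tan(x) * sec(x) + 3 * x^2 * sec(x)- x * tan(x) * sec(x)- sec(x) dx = x*(x^2 - 1)*sec(x) + C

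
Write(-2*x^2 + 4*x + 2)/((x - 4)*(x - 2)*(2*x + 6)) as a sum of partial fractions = -2/(5*(x + 3)) - 1/(10*(x - 2)) - 1/(2*(x - 4))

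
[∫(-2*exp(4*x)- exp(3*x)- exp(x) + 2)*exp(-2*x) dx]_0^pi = -(-exp(-pi) + exp(pi))^2 - exp(pi) + exp(-pi)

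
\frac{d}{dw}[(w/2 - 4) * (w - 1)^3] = 2*w^3 - 33*w^2/2 + 27*w - 25/2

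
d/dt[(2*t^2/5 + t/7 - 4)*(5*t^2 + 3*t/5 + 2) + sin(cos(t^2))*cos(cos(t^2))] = 8*t^3 + 501*t^2/175 + 4*t*sin(t^2)*sin(cos(t^2))^2 - 2*t*sin(t^2) - 1338*t/35 - 74/35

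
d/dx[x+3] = 1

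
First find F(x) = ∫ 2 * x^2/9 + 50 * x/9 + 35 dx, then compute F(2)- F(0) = 2206/27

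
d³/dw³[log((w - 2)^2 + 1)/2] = (2*w^3 - 12*w^2 + 18*w - 4)/(w^6 - 12*w^5 + 63*w^4 - 184*w^3 + 315*w^2 - 300*w + 125)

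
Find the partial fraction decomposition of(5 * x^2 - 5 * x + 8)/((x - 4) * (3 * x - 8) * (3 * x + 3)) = -68/(33*(3*x - 8)) + 6/(55*(x + 1)) + 17/(15*(x - 4))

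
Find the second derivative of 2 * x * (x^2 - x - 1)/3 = 4*x - 4/3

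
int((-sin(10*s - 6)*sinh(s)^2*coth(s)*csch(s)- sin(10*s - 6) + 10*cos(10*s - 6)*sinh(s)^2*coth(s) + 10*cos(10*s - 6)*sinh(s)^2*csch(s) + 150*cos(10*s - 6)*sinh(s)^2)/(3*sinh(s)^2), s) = (coth(s)/3 + csch(s)/3 + 5)*sin(10*s - 6) + C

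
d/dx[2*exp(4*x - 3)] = 8*exp(4*x - 3)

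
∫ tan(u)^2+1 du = tan(u) + C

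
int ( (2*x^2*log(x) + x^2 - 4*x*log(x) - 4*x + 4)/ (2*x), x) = (x - 2)^2*log(x)/2 + C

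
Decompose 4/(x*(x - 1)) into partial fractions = 4/(x - 1) - 4/x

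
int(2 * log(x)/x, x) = log(x)^2 + C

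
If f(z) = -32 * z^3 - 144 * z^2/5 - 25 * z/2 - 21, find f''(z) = -192*z - 288/5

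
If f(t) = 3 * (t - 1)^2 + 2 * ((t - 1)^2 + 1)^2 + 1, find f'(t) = 8*t^3 - 24*t^2 + 38*t - 22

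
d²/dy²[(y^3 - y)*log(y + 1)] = (6*y^2*log(y + 1) + 5*y^2 + 6*y*log(y + 1) + y - 2)/(y + 1)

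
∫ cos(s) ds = sin(s) + C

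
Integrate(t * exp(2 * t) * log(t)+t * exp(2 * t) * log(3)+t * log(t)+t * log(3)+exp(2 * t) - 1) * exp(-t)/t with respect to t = 2*log(3*t)*sinh(t) + C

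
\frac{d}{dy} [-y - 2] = -1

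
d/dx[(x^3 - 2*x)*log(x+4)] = (3*x^3*log(x + 4) + x^3 + 12*x^2*log(x + 4) - 2*x*log(x + 4) - 2*x - 8*log(x + 4))/(x + 4)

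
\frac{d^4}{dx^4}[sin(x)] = sin(x)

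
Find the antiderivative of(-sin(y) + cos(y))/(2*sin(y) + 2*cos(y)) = log(sin(y + pi/4))/2 + C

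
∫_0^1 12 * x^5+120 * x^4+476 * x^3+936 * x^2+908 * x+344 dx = 1255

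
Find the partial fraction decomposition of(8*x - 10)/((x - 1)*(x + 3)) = 17/(2*(x + 3)) - 1/(2*(x - 1))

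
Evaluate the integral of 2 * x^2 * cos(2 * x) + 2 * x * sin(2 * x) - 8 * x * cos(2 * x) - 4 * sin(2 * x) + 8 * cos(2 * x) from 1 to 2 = -sin(2)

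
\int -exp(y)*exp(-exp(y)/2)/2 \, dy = exp(-exp(y)/2) + C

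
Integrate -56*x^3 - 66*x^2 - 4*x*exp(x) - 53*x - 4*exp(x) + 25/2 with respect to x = -4*x*exp(x) - (2*x^2 + 3*x + 5)*(14*x^2 + x - 10)/2 + C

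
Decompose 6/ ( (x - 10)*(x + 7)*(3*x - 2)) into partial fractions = -27/(322*(3*x - 2)) + 6/(391*(x + 7)) + 3/(238*(x - 10))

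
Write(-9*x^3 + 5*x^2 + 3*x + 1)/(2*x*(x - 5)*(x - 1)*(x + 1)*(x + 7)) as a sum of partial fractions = 23/(56*(x + 7)) - 1/(12*(x + 1)) - 41/(120*(x - 5)) + 1/(70*x)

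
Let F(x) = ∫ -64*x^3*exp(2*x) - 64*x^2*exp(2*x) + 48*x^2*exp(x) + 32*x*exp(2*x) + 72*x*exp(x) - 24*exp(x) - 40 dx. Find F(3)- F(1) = -720*exp(6) - 80 - 24*E + 16*exp(2) + 360*exp(3)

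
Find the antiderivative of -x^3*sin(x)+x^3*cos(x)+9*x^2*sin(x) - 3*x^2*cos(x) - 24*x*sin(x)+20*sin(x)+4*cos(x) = sqrt(2)*(x - 2)^3*sin(x + pi/4) + C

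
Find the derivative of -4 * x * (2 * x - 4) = 16 - 16*x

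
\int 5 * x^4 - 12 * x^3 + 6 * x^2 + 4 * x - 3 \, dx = x^5 - 3*x^4 + 2*x^3 + 2*x^2 - 3*x + C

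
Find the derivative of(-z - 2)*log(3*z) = (-z*log(z) - z*log(3) - z - 2)/z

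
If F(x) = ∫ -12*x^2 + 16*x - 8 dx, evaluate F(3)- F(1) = -56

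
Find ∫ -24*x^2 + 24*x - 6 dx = -8*x^3 + 12*x^2 - 6*x + C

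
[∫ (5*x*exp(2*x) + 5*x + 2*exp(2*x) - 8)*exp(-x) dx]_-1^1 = -6*E + 6*exp(-1)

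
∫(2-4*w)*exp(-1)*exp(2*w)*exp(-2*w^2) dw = exp(-2*w^2 + 2*w - 1) + C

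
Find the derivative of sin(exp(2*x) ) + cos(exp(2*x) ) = 2*sqrt(2)*exp(2*x)*cos(exp(2*x) + pi/4)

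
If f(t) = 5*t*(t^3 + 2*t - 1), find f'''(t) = 120*t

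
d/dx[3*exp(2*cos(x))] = -6*exp(2*cos(x))*sin(x)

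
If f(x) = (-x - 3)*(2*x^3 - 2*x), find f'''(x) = -48*x - 36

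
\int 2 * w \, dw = w^2 + C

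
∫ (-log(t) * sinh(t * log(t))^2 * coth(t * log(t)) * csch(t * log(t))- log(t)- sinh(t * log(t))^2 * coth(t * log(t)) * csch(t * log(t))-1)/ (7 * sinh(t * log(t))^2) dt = 1/(7*tanh(t*log(t))) + 1/(7*sinh(t*log(t))) + C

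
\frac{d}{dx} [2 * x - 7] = 2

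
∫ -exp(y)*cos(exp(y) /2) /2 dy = -sin(exp(y)/2) + C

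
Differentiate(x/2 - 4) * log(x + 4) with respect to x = (x*log(x + 4) + x + 4*log(x + 4) - 8)/(2*x + 8)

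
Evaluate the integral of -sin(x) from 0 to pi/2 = -1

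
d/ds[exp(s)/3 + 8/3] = exp(s)/3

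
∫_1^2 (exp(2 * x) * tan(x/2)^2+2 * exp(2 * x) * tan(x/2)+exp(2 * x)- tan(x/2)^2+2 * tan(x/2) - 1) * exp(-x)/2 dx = (-E + exp(-1))*tan(1/2) + (-exp(-2) + exp(2))*tan(1)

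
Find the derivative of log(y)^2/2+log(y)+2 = (log(y) + 1)/y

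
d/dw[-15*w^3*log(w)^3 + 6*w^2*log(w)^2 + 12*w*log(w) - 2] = -45*w^2*log(w)^3 - 45*w^2*log(w)^2 + 12*w*log(w)^2 + 12*w*log(w) + 12*log(w) + 12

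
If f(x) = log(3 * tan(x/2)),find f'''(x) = (tan(x/2)^6 + tan(x/2)^4 + tan(x/2)^2 + 1)/(4*tan(x/2)^3)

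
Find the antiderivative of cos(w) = sin(w) + C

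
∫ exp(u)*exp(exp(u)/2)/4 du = exp(exp(u)/2)/2 + C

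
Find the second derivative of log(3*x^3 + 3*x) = (-3*x^4 - 1)/(x^6 + 2*x^4 + x^2)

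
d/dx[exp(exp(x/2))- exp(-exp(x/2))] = (exp(x/2) + exp(x/2 + 2*exp(x/2)))*exp(-exp(x/2))/2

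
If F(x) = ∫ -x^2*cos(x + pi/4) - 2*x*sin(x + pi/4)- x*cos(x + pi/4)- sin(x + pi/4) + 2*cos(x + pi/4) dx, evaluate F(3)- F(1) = -10*sin(pi/4 + 3)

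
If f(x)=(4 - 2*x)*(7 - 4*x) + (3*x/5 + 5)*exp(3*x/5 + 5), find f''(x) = 27*x*exp(3*x/5 + 5)/125 + 63*exp(3*x/5 + 5)/25 + 16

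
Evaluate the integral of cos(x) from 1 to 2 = -sin(1) + sin(2)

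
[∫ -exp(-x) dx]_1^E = -exp(-1) + exp(-E)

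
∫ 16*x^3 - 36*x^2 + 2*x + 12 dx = 4*x^4 - 12*x^3 + x^2 + 12*x + C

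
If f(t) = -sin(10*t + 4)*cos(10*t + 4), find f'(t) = -10*cos(20*t + 8)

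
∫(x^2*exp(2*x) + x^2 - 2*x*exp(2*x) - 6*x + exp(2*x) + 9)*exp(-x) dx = 2*((x - 2)^2 + 1)*sinh(x) + C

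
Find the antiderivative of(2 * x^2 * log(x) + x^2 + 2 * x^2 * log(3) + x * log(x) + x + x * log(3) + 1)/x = (x^2 + x + 1)*log(3*x) + C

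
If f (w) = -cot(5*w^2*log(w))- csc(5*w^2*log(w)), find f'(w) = 5*w*(2*log(w)*cos(5*w^2*log(w)) + 2*log(w) + cos(5*w^2*log(w)) + 1)/sin(5*w^2*log(w))^2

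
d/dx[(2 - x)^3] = -3*x^2 + 12*x - 12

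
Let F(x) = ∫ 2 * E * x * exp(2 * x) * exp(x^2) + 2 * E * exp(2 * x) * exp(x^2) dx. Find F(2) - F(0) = -E + exp(9)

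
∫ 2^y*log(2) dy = 2^y + C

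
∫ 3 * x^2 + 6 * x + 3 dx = x^3 + 3*x^2 + 3*x + C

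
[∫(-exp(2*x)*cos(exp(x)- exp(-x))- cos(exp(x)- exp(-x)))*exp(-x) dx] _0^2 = sin(-exp(2) + exp(-2))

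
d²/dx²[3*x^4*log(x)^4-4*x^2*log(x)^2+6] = 36*x^2*log(x)^4 + 84*x^2*log(x)^3 + 36*x^2*log(x)^2 - 8*log(x)^2 - 24*log(x) - 8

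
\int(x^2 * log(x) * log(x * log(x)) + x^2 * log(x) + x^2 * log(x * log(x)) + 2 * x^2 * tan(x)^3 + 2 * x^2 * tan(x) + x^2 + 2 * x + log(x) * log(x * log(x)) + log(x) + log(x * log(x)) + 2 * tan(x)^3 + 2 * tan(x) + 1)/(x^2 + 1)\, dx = x*log(x)*log(x*log(x)) + log(x^2 + 1) + tan(x)^2 + C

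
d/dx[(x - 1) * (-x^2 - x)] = 1 - 3*x^2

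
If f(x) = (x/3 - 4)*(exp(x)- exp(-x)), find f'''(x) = (x*exp(2*x) + x - 9*exp(2*x) - 15)*exp(-x)/3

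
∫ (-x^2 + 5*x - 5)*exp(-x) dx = (x^2 - 3*x + 2)*exp(-x) + C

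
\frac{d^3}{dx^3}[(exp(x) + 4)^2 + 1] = 8*exp(2*x) + 8*exp(x)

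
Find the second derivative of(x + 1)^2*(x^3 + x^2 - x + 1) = 20*x^3 + 36*x^2 + 12*x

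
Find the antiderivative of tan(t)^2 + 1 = tan(t) + C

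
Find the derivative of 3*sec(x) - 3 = 3*tan(x)*sec(x)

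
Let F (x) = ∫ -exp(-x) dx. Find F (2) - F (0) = -1 + exp(-2)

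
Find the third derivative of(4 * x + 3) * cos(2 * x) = 32*x*sin(2*x) + 24*sin(2*x) - 48*cos(2*x)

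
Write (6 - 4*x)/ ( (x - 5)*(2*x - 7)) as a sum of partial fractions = 16/(3*(2*x - 7)) - 14/(3*(x - 5))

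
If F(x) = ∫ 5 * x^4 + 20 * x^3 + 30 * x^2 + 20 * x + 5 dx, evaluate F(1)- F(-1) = 32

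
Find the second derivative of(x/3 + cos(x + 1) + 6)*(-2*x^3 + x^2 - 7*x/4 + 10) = 2*x^3*cos(x + 1) + 12*x^2*sin(x + 1) - x^2*cos(x + 1) - 8*x^2 - 4*x*sin(x + 1) - 41*x*cos(x + 1)/4 - 70*x + 7*sin(x + 1)/2 - 8*cos(x + 1) + 65/6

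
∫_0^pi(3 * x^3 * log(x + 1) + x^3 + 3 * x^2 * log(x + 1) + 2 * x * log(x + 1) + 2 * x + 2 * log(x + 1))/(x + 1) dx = (2*pi + pi^3)*log(1 + pi)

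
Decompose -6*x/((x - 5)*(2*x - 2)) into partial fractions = 3/(4*(x - 1)) - 15/(4*(x - 5))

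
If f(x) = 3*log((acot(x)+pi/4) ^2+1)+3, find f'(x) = (-96*acot(x) - 24*pi)/(16*x^2*acot(x)^2 + 8*pi*x^2*acot(x) + pi^2*x^2 + 16*x^2 + 16*acot(x)^2 + 8*pi*acot(x) + pi^2 + 16)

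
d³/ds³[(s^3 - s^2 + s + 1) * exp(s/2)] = s^3*exp(s/2)/8 + 17*s^2*exp(s/2)/8 + 61*s*exp(s/2)/8 + 31*exp(s/2)/8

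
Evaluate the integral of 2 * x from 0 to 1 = 1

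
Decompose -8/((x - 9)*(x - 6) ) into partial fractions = 8/(3*(x - 6)) - 8/(3*(x - 9))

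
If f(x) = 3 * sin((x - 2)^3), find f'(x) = 9*(x - 2)^2*cos(x^3 - 6*x^2 + 12*x - 8)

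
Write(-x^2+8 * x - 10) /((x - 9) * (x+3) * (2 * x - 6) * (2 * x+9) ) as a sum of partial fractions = 53/(243*(2*x + 9)) - 43/(432*(x + 3)) - 1/(216*(x - 3)) - 19/(3888*(x - 9))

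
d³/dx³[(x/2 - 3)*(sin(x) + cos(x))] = x*sin(x)/2 - x*cos(x)/2 - 9*sin(x)/2 + 3*cos(x)/2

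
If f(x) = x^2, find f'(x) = 2*x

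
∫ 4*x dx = 2*x^2 + C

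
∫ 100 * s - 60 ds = 50*s^2 - 60*s + C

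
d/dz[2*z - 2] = 2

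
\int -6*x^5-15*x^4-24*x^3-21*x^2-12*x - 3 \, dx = -x^6 - 3*x^5 - 6*x^4 - 7*x^3 - 6*x^2 - 3*x + C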